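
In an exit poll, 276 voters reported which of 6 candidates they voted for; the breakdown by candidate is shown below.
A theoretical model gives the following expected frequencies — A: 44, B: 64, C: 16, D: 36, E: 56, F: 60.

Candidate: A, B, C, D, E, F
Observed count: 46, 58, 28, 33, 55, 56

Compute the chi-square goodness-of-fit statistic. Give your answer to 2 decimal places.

χ² = (46−44)²/44 + (58−64)²/64 + (28−16)²/16 + (33−36)²/36 + (55−56)²/56 + (56−60)²/60
   = 0.091 + 0.563 + 9.000 + 0.250 + 0.018 + 0.267
Sum = 10.19

10.19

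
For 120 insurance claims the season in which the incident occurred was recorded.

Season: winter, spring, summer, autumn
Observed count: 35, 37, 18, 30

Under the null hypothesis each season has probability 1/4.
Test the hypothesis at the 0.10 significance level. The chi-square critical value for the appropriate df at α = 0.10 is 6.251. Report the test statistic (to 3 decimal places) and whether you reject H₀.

7.267; reject

Expected count for each of the 4 categories: 120/4 = 30.
winter: (35 − 30)²/30 = 25/30 = 0.8333
spring: (37 − 30)²/30 = 49/30 = 1.6333
summer: (18 − 30)²/30 = 144/30 = 4.8000
autumn: (30 − 30)²/30 = 0/30 = 0.0000
Sum = 7.267
df = 3. Since 7.267 > 6.251, we reject H₀.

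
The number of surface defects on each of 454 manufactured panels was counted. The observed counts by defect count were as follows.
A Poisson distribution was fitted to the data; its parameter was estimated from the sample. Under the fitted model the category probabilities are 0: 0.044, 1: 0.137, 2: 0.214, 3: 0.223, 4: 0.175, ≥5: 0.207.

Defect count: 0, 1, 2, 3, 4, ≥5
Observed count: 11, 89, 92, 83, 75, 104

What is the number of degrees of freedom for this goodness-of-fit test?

There are k = 6 categories and 1 parameter estimated from the data, so df = 6 − 1 − 1 = 4.

4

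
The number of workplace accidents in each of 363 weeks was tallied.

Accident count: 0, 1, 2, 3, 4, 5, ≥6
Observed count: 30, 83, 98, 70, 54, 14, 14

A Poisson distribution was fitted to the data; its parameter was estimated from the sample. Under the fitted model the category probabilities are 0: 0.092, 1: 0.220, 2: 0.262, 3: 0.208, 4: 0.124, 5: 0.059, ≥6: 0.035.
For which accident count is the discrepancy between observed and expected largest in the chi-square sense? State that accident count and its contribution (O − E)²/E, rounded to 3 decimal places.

5, 2.569

Expected counts E_i = n·p_i: 363×0.092 = 33.396, 363×0.220 = 79.86, 363×0.262 = 95.106, 363×0.208 = 75.504, 363×0.124 = 45.012, 363×0.059 = 21.417, 363×0.035 = 12.705.
0: (30 − 33.396)²/33.396 = 11.532816/33.396 = 0.3453
1: (83 − 79.86)²/79.86 = 9.8596/79.86 = 0.1235
2: (98 − 95.106)²/95.106 = 8.375236/95.106 = 0.0881
3: (70 − 75.504)²/75.504 = 30.294016/75.504 = 0.4012
4: (54 − 45.012)²/45.012 = 80.784144/45.012 = 1.7947
5: (14 − 21.417)²/21.417 = 55.011889/21.417 = 2.5686
≥6: (14 − 12.705)²/12.705 = 1.677025/12.705 = 0.1320
The largest term is for 5: 2.569.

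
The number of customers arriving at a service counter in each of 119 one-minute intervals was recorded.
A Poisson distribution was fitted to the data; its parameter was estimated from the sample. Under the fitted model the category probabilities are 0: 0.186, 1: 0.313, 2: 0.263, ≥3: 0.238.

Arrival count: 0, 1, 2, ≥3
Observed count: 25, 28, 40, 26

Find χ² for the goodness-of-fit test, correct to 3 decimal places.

5.277

Expected counts E_i = n·p_i: 119×0.186 = 22.134, 119×0.313 = 37.247, 119×0.263 = 31.297, 119×0.238 = 28.322.
0: (25 − 22.134)²/22.134 = 8.213956/22.134 = 0.3711
1: (28 − 37.247)²/37.247 = 85.507009/37.247 = 2.2957
2: (40 − 31.297)²/31.297 = 75.742209/31.297 = 2.4201
≥3: (26 − 28.322)²/28.322 = 5.391684/28.322 = 0.1904
Sum = 5.277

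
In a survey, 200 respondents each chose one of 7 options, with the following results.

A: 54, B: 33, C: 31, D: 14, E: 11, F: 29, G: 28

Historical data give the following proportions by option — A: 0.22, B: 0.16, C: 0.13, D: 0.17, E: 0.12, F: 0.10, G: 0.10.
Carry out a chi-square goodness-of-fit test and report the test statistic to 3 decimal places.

Expected counts E_i = n·p_i: 200×0.22 = 44, 200×0.16 = 32, 200×0.13 = 26, 200×0.17 = 34, 200×0.12 = 24, 200×0.10 = 20, 200×0.10 = 20.
χ² = (54−44)²/44 + (33−32)²/32 + (31−26)²/26 + (14−34)²/34 + (11−24)²/24 + (29−20)²/20 + (28−20)²/20
   = 2.2727 + 0.0313 + 0.9615 + 11.7647 + 7.0417 + 4.0500 + 3.2000
Sum = 29.322

29.322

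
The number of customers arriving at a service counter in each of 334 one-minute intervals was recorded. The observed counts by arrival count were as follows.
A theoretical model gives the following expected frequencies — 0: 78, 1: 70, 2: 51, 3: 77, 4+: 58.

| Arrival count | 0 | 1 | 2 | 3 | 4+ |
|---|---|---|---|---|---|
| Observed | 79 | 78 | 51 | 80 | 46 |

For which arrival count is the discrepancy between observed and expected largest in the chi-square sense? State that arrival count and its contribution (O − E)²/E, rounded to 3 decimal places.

4+, 2.483

cat         O        E   (O−E)²/E
0          79       78     0.0128
1          78       70     0.9143
2          51       51     0.0000
3          80       77     0.1169
4+         46       58     2.4828
The largest term is for 4+: 2.483.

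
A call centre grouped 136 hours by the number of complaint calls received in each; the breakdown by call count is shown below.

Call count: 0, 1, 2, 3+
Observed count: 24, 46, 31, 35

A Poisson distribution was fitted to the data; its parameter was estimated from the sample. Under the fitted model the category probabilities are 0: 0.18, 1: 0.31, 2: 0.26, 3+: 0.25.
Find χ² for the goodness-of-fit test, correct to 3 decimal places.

Expected counts E_i = n·p_i: 136×0.18 = 24.48, 136×0.31 = 42.16, 136×0.26 = 35.36, 136×0.25 = 34.
χ² = (24−24.48)²/24.48 + (46−42.16)²/42.16 + (31−35.36)²/35.36 + (35−34)²/34
   = 0.0094 + 0.3498 + 0.5376 + 0.0294
Sum = 0.926

0.926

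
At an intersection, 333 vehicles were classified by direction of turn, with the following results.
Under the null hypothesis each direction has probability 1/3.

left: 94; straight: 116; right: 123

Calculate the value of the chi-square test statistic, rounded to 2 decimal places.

Expected count for each of the 3 categories: 333/3 = 111.
cat           O        E   (O−E)²/E
left         94      111      2.604
straight    116      111      0.225
right       123      111      1.297
Sum = 4.13

4.13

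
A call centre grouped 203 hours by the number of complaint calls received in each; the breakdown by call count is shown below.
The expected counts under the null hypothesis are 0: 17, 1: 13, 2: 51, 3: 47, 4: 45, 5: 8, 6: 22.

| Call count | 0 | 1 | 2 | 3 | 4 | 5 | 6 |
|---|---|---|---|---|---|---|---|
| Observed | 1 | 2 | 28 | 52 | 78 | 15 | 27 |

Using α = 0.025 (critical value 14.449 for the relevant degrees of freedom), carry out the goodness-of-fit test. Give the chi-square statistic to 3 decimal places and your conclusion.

0: (1 − 17)²/17 = 256/17 = 15.0588
1: (2 − 13)²/13 = 121/13 = 9.3077
2: (28 − 51)²/51 = 529/51 = 10.3725
3: (52 − 47)²/47 = 25/47 = 0.5319
4: (78 − 45)²/45 = 1089/45 = 24.2000
5: (15 − 8)²/8 = 49/8 = 6.1250
6: (27 − 22)²/22 = 25/22 = 1.1364
Sum = 66.732
df = 6. Since 66.732 > 14.449, we reject H₀.

66.732; reject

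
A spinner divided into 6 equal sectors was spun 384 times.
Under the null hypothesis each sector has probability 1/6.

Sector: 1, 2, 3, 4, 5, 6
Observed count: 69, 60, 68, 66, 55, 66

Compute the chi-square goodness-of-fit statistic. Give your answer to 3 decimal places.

2.281

Under H₀ each category has probability 1/6, so each expected count is 384/6 = 64.
cat         O        E   (O−E)²/E
1          69       64     0.3906
2          60       64     0.2500
3          68       64     0.2500
4          66       64     0.0625
5          55       64     1.2656
6          66       64     0.0625
Sum = 2.281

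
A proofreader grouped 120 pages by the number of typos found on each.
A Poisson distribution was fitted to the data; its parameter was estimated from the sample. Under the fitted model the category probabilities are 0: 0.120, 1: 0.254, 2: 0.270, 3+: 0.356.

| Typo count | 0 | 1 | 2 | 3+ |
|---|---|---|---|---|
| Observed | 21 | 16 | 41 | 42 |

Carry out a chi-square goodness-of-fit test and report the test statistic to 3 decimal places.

Expected counts E_i = n·p_i: 120×0.120 = 14.4, 120×0.254 = 30.48, 120×0.270 = 32.4, 120×0.356 = 42.72.
χ² = (21−14.4)²/14.4 + (16−30.48)²/30.48 + (41−32.4)²/32.4 + (42−42.72)²/42.72
   = 3.0250 + 6.8790 + 2.2827 + 0.0121
Sum = 12.199

12.199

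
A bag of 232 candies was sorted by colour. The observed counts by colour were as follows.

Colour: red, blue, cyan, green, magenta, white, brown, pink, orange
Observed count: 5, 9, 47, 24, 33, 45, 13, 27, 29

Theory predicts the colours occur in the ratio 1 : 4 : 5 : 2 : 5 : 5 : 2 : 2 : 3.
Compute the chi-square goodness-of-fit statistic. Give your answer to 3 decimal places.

33.898

Ratio total = 29. Expected counts: 232×1/29 = 8, 232×4/29 = 32, 232×5/29 = 40, 232×2/29 = 16, 232×5/29 = 40, 232×5/29 = 40, 232×2/29 = 16, 232×2/29 = 16, 232×3/29 = 24.
cat          O        E   (O−E)²/E
red          5        8     1.1250
blue         9       32    16.5313
cyan        47       40     1.2250
green       24       16     4.0000
magenta     33       40     1.2250
white       45       40     0.6250
brown       13       16     0.5625
pink        27       16     7.5625
orange      29       24     1.0417
Sum = 33.898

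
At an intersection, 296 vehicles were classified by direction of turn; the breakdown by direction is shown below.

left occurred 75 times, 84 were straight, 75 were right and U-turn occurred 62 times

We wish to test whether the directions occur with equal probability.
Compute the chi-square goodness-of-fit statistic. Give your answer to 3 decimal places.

3.324

Under H₀ each category has probability 1/4, so each expected count is 296/4 = 74.
left: (75 − 74)²/74 = 1/74 = 0.0135
straight: (84 − 74)²/74 = 100/74 = 1.3514
right: (75 − 74)²/74 = 1/74 = 0.0135
U-turn: (62 − 74)²/74 = 144/74 = 1.9459
Sum = 3.324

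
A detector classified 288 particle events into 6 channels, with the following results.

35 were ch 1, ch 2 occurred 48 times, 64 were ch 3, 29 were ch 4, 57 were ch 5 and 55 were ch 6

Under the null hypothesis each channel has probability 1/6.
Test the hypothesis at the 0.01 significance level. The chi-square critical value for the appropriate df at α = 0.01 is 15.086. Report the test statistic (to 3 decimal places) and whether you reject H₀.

Under H₀ each category has probability 1/6, so each expected count is 288/6 = 48.
χ² = (35−48)²/48 + (48−48)²/48 + (64−48)²/48 + (29−48)²/48 + (57−48)²/48 + (55−48)²/48
   = 3.5208 + 0.0000 + 5.3333 + 7.5208 + 1.6875 + 1.0208
Sum = 19.083
df = 5. Since 19.083 > 15.086, we reject H₀.

19.083; reject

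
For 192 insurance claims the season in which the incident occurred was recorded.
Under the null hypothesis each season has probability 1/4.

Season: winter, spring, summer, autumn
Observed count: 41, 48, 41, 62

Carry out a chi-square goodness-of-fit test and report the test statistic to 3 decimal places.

Under H₀ each category has probability 1/4, so each expected count is 192/4 = 48.
χ² = (41−48)²/48 + (48−48)²/48 + (41−48)²/48 + (62−48)²/48
   = 1.0208 + 0.0000 + 1.0208 + 4.0833
Sum = 6.125

6.125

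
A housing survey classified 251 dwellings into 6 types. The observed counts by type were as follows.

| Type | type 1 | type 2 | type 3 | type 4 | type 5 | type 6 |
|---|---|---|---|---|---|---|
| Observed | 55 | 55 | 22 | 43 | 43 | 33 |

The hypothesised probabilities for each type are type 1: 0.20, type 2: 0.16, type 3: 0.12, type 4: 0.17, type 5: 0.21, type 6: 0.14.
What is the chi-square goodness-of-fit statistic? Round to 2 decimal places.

10.05

Expected counts E_i = n·p_i: 251×0.20 = 50.2, 251×0.16 = 40.16, 251×0.12 = 30.12, 251×0.17 = 42.67, 251×0.21 = 52.71, 251×0.14 = 35.14.
type 1: (55 − 50.2)²/50.2 = 23.04/50.2 = 0.459
type 2: (55 − 40.16)²/40.16 = 220.2256/40.16 = 5.484
type 3: (22 − 30.12)²/30.12 = 65.9344/30.12 = 2.189
type 4: (43 − 42.67)²/42.67 = 0.1089/42.67 = 0.003
type 5: (43 − 52.71)²/52.71 = 94.2841/52.71 = 1.789
type 6: (33 − 35.14)²/35.14 = 4.5796/35.14 = 0.130
Sum = 10.05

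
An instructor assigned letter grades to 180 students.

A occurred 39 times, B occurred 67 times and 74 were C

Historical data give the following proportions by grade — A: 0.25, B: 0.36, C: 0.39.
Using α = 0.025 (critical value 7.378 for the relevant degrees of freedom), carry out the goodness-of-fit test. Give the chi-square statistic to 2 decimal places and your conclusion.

Expected counts E_i = n·p_i: 180×0.25 = 45, 180×0.36 = 64.8, 180×0.39 = 70.2.
χ² = (39−45)²/45 + (67−64.8)²/64.8 + (74−70.2)²/70.2
   = 0.800 + 0.075 + 0.206
Sum = 1.08
df = 2. Since 1.08 < 7.378, we do not reject H₀.

1.08; do not reject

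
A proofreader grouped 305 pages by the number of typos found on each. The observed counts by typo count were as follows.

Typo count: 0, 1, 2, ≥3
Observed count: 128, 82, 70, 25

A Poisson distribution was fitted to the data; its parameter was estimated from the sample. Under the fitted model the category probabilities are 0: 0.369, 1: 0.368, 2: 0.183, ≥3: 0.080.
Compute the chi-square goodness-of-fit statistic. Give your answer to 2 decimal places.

Expected counts E_i = n·p_i: 305×0.369 = 112.545, 305×0.368 = 112.24, 305×0.183 = 55.815, 305×0.080 = 24.4.
0: (128 − 112.545)²/112.545 = 238.857025/112.545 = 2.122
1: (82 − 112.24)²/112.24 = 914.4576/112.24 = 8.147
2: (70 − 55.815)²/55.815 = 201.214225/55.815 = 3.605
≥3: (25 − 24.4)²/24.4 = 0.36/24.4 = 0.015
Sum = 13.89

13.89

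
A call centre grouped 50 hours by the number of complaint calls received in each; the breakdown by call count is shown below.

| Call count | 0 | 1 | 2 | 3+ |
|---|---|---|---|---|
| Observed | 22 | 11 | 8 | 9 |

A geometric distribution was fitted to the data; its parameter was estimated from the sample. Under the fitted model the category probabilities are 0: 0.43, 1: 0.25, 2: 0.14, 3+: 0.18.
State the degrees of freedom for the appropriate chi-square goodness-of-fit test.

There are k = 4 categories and 1 parameter estimated from the data, so df = 4 − 1 − 1 = 2.

2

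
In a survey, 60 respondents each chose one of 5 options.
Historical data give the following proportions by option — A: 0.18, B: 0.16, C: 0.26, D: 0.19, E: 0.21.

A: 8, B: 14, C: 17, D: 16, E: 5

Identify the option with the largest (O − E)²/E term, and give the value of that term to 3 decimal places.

E, 4.584

Expected counts E_i = n·p_i: 60×0.18 = 10.8, 60×0.16 = 9.6, 60×0.26 = 15.6, 60×0.19 = 11.4, 60×0.21 = 12.6.
A: (8 − 10.8)²/10.8 = 7.84/10.8 = 0.7259
B: (14 − 9.6)²/9.6 = 19.36/9.6 = 2.0167
C: (17 − 15.6)²/15.6 = 1.96/15.6 = 0.1256
D: (16 − 11.4)²/11.4 = 21.16/11.4 = 1.8561
E: (5 − 12.6)²/12.6 = 57.76/12.6 = 4.5841
The largest term is for E: 4.584.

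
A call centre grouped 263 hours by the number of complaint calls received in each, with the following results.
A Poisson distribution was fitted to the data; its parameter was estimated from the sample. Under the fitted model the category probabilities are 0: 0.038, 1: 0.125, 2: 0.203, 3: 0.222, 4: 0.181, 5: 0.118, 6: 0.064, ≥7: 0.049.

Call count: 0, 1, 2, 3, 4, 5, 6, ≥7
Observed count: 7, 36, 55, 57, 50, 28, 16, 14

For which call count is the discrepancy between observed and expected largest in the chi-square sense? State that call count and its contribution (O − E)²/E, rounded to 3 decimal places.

0, 0.897

Expected counts E_i = n·p_i: 263×0.038 = 9.994, 263×0.125 = 32.875, 263×0.203 = 53.389, 263×0.222 = 58.386, 263×0.181 = 47.603, 263×0.118 = 31.034, 263×0.064 = 16.832, 263×0.049 = 12.887.
χ² = (7−9.994)²/9.994 + (36−32.875)²/32.875 + (55−53.389)²/53.389 + (57−58.386)²/58.386 + (50−47.603)²/47.603 + (28−31.034)²/31.034 + (16−16.832)²/16.832 + (14−12.887)²/12.887
   = 0.8969 + 0.2971 + 0.0486 + 0.0329 + 0.1207 + 0.2966 + 0.0411 + 0.0961
The largest term is for 0: 0.897.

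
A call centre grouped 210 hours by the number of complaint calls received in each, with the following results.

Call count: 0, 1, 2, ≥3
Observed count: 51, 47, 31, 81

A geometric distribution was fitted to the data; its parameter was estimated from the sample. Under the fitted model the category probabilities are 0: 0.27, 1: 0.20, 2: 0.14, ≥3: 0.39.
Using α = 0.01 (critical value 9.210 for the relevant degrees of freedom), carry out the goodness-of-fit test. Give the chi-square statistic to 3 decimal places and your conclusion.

1.265; do not reject

Expected counts E_i = n·p_i: 210×0.27 = 56.7, 210×0.20 = 42, 210×0.14 = 29.4, 210×0.39 = 81.9.
χ² = (51−56.7)²/56.7 + (47−42)²/42 + (31−29.4)²/29.4 + (81−81.9)²/81.9
   = 0.5730 + 0.5952 + 0.0871 + 0.0099
Sum = 1.265
df = 2. Since 1.265 < 9.210, we do not reject H₀.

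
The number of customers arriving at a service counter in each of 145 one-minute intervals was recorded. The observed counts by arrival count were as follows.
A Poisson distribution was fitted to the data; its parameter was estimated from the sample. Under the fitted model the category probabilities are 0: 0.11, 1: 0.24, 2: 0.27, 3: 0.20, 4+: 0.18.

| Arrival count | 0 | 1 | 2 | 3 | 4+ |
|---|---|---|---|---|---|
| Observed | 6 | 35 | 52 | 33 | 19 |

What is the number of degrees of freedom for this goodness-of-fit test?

3

There are k = 5 categories and 1 parameter estimated from the data, so df = 5 − 1 − 1 = 3.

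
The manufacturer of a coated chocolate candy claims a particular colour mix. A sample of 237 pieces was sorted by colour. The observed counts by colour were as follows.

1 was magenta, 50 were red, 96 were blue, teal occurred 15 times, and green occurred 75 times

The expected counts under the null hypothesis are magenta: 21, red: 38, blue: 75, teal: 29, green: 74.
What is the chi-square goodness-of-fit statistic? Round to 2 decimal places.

35.49

magenta: (1 − 21)²/21 = 400/21 = 19.048
red: (50 − 38)²/38 = 144/38 = 3.789
blue: (96 − 75)²/75 = 441/75 = 5.880
teal: (15 − 29)²/29 = 196/29 = 6.759
green: (75 − 74)²/74 = 1/74 = 0.014
Sum = 35.49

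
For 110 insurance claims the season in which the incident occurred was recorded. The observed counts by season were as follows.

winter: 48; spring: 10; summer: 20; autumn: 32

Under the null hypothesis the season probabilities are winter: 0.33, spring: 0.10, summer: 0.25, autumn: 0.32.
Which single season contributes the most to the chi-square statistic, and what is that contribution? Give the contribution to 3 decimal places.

Expected counts E_i = n·p_i: 110×0.33 = 36.3, 110×0.10 = 11, 110×0.25 = 27.5, 110×0.32 = 35.2.
winter: (48 − 36.3)²/36.3 = 136.89/36.3 = 3.7711
spring: (10 − 11)²/11 = 1/11 = 0.0909
summer: (20 − 27.5)²/27.5 = 56.25/27.5 = 2.0455
autumn: (32 − 35.2)²/35.2 = 10.24/35.2 = 0.2909
The largest term is for winter: 3.771.

winter, 3.771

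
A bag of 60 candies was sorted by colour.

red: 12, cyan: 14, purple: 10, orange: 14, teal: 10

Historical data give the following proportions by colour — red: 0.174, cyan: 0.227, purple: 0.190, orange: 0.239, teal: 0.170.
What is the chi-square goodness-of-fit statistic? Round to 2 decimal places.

0.43

Expected counts E_i = n·p_i: 60×0.174 = 10.44, 60×0.227 = 13.62, 60×0.190 = 11.4, 60×0.239 = 14.34, 60×0.170 = 10.2.
χ² = (12−10.44)²/10.44 + (14−13.62)²/13.62 + (10−11.4)²/11.4 + (14−14.34)²/14.34 + (10−10.2)²/10.2
   = 0.233 + 0.011 + 0.172 + 0.008 + 0.004
Sum = 0.43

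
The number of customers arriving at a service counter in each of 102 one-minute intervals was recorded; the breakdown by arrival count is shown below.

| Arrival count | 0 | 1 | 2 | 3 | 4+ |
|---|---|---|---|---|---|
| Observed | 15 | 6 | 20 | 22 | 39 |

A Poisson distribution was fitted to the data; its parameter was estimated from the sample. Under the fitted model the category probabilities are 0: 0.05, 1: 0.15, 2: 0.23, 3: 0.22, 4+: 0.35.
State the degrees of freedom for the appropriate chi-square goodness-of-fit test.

There are k = 5 categories and 1 parameter estimated from the data, so df = 5 − 1 − 1 = 3.

3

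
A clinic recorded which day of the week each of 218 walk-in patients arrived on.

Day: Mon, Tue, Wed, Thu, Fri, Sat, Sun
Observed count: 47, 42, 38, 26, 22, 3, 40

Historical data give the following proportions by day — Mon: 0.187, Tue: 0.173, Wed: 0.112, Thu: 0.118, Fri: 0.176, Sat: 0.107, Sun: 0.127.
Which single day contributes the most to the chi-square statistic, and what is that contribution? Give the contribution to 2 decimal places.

Expected counts E_i = n·p_i: 218×0.187 = 40.766, 218×0.173 = 37.714, 218×0.112 = 24.416, 218×0.118 = 25.724, 218×0.176 = 38.368, 218×0.107 = 23.326, 218×0.127 = 27.686.
χ² = (47−40.766)²/40.766 + (42−37.714)²/37.714 + (38−24.416)²/24.416 + (26−25.724)²/25.724 + (22−38.368)²/38.368 + (3−23.326)²/23.326 + (40−27.686)²/27.686
   = 0.953 + 0.487 + 7.558 + 0.003 + 6.983 + 17.712 + 5.477
The largest term is for Sat: 17.71.

Sat, 17.71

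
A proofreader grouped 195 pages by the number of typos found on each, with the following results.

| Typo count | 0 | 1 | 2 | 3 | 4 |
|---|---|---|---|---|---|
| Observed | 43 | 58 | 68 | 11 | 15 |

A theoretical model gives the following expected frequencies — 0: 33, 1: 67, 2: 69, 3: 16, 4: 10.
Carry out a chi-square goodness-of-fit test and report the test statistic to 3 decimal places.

8.316

0: (43 − 33)²/33 = 100/33 = 3.0303
1: (58 − 67)²/67 = 81/67 = 1.2090
2: (68 − 69)²/69 = 1/69 = 0.0145
3: (11 − 16)²/16 = 25/16 = 1.5625
4: (15 − 10)²/10 = 25/10 = 2.5000
Sum = 8.316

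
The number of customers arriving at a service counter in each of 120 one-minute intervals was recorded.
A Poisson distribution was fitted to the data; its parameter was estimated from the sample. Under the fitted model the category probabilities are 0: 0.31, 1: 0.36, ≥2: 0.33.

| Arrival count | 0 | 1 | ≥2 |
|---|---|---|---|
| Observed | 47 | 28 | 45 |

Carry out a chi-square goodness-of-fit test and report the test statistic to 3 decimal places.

8.666

Expected counts E_i = n·p_i: 120×0.31 = 37.2, 120×0.36 = 43.2, 120×0.33 = 39.6.
χ² = (47−37.2)²/37.2 + (28−43.2)²/43.2 + (45−39.6)²/39.6
   = 2.5817 + 5.3481 + 0.7364
Sum = 8.666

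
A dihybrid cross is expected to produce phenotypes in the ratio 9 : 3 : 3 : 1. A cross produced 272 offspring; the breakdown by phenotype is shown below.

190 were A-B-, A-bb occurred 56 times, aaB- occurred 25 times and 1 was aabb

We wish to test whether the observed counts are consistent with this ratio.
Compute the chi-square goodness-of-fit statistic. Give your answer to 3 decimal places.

Ratio total = 16. Expected counts: 272×9/16 = 153, 272×3/16 = 51, 272×3/16 = 51, 272×1/16 = 17.
cat         O        E   (O−E)²/E
A-B-      190      153     8.9477
A-bb       56       51     0.4902
aaB-       25       51    13.2549
aabb        1       17    15.0588
Sum = 37.752

37.752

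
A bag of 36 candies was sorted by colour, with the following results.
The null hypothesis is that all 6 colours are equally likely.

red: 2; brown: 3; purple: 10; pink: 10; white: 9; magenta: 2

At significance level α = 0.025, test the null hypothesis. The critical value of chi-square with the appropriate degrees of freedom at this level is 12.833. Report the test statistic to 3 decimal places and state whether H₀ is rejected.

Expected count for each of the 6 categories: 36/6 = 6.
cat          O        E   (O−E)²/E
red          2        6     2.6667
brown        3        6     1.5000
purple      10        6     2.6667
pink        10        6     2.6667
white        9        6     1.5000
magenta      2        6     2.6667
Sum = 13.667
df = 5. Since 13.667 > 12.833, we reject H₀.

13.667; reject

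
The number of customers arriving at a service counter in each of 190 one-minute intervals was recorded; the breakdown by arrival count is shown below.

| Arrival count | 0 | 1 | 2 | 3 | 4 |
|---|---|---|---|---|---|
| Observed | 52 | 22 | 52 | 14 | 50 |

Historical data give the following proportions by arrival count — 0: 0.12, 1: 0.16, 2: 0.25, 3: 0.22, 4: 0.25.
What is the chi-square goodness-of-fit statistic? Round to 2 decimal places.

58.76

Expected counts E_i = n·p_i: 190×0.12 = 22.8, 190×0.16 = 30.4, 190×0.25 = 47.5, 190×0.22 = 41.8, 190×0.25 = 47.5.
0: (52 − 22.8)²/22.8 = 852.64/22.8 = 37.396
1: (22 − 30.4)²/30.4 = 70.56/30.4 = 2.321
2: (52 − 47.5)²/47.5 = 20.25/47.5 = 0.426
3: (14 − 41.8)²/41.8 = 772.84/41.8 = 18.489
4: (50 − 47.5)²/47.5 = 6.25/47.5 = 0.132
Sum = 58.76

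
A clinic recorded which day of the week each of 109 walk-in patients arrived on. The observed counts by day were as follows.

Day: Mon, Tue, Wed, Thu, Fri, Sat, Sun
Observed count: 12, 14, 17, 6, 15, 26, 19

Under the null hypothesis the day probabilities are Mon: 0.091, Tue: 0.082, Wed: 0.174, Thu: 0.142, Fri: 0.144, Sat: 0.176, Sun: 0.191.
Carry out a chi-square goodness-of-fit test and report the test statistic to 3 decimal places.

Expected counts E_i = n·p_i: 109×0.091 = 9.919, 109×0.082 = 8.938, 109×0.174 = 18.966, 109×0.142 = 15.478, 109×0.144 = 15.696, 109×0.176 = 19.184, 109×0.191 = 20.819.
Mon: (12 − 9.919)²/9.919 = 4.330561/9.919 = 0.4366
Tue: (14 − 8.938)²/8.938 = 25.623844/8.938 = 2.8668
Wed: (17 − 18.966)²/18.966 = 3.865156/18.966 = 0.2038
Thu: (6 − 15.478)²/15.478 = 89.832484/15.478 = 5.8039
Fri: (15 − 15.696)²/15.696 = 0.484416/15.696 = 0.0309
Sat: (26 − 19.184)²/19.184 = 46.457856/19.184 = 2.4217
Sun: (19 − 20.819)²/20.819 = 3.308761/20.819 = 0.1589
Sum = 11.923

11.923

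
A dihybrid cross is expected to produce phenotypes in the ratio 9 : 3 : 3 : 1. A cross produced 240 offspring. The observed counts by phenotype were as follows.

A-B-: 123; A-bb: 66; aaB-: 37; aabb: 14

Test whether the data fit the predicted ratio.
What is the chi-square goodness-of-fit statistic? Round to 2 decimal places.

12.36

Ratio total = 16. Expected counts: 240×9/16 = 135, 240×3/16 = 45, 240×3/16 = 45, 240×1/16 = 15.
cat         O        E   (O−E)²/E
A-B-      123      135      1.067
A-bb       66       45      9.800
aaB-       37       45      1.422
aabb       14       15      0.067
Sum = 12.36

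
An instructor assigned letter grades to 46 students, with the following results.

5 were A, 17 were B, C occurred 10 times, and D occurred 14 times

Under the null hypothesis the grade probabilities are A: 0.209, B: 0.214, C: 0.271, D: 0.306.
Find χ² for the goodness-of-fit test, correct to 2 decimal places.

7.90

Expected counts E_i = n·p_i: 46×0.209 = 9.614, 46×0.214 = 9.844, 46×0.271 = 12.466, 46×0.306 = 14.076.
χ² = (5−9.614)²/9.614 + (17−9.844)²/9.844 + (10−12.466)²/12.466 + (14−14.076)²/14.076
   = 2.214 + 5.202 + 0.488 + 0.000
Sum = 7.90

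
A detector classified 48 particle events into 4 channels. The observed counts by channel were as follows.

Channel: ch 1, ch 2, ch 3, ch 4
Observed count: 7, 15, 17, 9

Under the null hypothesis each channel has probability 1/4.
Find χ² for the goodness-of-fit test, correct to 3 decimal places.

Expected count for each of the 4 categories: 48/4 = 12.
cat         O        E   (O−E)²/E
ch 1        7       12     2.0833
ch 2       15       12     0.7500
ch 3       17       12     2.0833
ch 4        9       12     0.7500
Sum = 5.667

5.667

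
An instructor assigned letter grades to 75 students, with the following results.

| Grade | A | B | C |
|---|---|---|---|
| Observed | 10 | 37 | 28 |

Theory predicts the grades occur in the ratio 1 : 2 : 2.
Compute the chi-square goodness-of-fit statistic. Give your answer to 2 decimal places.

Ratio total = 5. Expected counts: 75×1/5 = 15, 75×2/5 = 30, 75×2/5 = 30.
A: (10 − 15)²/15 = 25/15 = 1.667
B: (37 − 30)²/30 = 49/30 = 1.633
C: (28 − 30)²/30 = 4/30 = 0.133
Sum = 3.43

3.43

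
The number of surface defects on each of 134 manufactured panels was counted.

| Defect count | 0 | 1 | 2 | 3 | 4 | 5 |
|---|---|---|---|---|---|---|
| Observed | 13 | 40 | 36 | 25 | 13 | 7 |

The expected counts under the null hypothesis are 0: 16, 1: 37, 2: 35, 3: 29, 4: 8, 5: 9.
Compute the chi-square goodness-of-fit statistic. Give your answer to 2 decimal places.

χ² = (13−16)²/16 + (40−37)²/37 + (36−35)²/35 + (25−29)²/29 + (13−8)²/8 + (7−9)²/9
   = 0.563 + 0.243 + 0.029 + 0.552 + 3.125 + 0.444
Sum = 4.96

4.96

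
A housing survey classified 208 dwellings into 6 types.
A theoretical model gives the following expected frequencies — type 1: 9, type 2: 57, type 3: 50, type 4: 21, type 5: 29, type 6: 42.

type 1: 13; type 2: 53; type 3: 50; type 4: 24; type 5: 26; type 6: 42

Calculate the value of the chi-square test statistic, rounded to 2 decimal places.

2.80

χ² = (13−9)²/9 + (53−57)²/57 + (50−50)²/50 + (24−21)²/21 + (26−29)²/29 + (42−42)²/42
   = 1.778 + 0.281 + 0.000 + 0.429 + 0.310 + 0.000
Sum = 2.80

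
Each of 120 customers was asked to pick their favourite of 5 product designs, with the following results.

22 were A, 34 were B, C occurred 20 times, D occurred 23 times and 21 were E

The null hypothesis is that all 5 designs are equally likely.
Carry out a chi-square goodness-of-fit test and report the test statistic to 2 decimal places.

5.42

Under H₀ each category has probability 1/5, so each expected count is 120/5 = 24.
χ² = (22−24)²/24 + (34−24)²/24 + (20−24)²/24 + (23−24)²/24 + (21−24)²/24
   = 0.167 + 4.167 + 0.667 + 0.042 + 0.375
Sum = 5.42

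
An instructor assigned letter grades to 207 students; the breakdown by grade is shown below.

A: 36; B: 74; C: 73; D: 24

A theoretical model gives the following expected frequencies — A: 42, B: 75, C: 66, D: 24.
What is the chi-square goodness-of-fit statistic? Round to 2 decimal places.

cat         O        E   (O−E)²/E
A          36       42      0.857
B          74       75      0.013
C          73       66      0.742
D          24       24      0.000
Sum = 1.61

1.61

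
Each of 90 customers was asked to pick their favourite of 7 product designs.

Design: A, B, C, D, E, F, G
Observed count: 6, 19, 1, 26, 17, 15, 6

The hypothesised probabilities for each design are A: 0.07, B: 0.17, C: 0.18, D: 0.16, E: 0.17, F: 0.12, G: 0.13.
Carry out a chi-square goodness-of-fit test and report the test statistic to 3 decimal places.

Expected counts E_i = n·p_i: 90×0.07 = 6.3, 90×0.17 = 15.3, 90×0.18 = 16.2, 90×0.16 = 14.4, 90×0.17 = 15.3, 90×0.12 = 10.8, 90×0.13 = 11.7.
χ² = (6−6.3)²/6.3 + (19−15.3)²/15.3 + (1−16.2)²/16.2 + (26−14.4)²/14.4 + (17−15.3)²/15.3 + (15−10.8)²/10.8 + (6−11.7)²/11.7
   = 0.0143 + 0.8948 + 14.2617 + 9.3444 + 0.1889 + 1.6333 + 2.7769
Sum = 29.114

29.114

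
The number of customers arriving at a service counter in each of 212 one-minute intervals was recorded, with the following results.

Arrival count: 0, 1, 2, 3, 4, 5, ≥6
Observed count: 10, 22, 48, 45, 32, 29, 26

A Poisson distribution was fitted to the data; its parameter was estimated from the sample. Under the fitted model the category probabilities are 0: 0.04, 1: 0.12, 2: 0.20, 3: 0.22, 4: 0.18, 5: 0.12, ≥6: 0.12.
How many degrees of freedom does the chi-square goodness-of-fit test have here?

There are k = 7 categories and 1 parameter estimated from the data, so df = 7 − 1 − 1 = 5.

5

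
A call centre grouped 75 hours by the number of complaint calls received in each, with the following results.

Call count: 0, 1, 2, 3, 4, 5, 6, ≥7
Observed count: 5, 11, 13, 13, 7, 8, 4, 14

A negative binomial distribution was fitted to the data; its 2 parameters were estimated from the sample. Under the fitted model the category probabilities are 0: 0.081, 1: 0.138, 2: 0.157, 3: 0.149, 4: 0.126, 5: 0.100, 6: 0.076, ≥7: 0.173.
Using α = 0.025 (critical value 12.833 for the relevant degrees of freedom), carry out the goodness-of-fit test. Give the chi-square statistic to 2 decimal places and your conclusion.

Expected counts E_i = n·p_i: 75×0.081 = 6.075, 75×0.138 = 10.35, 75×0.157 = 11.775, 75×0.149 = 11.175, 75×0.126 = 9.45, 75×0.100 = 7.5, 75×0.076 = 5.7, 75×0.173 = 12.975.
χ² = (5−6.075)²/6.075 + (11−10.35)²/10.35 + (13−11.775)²/11.775 + (13−11.175)²/11.175 + (7−9.45)²/9.45 + (8−7.5)²/7.5 + (4−5.7)²/5.7 + (14−12.975)²/12.975
   = 0.190 + 0.041 + 0.127 + 0.298 + 0.635 + 0.033 + 0.507 + 0.081
Sum = 1.91
df = 5. Since 1.91 < 12.833, we do not reject H₀.

1.91; do not reject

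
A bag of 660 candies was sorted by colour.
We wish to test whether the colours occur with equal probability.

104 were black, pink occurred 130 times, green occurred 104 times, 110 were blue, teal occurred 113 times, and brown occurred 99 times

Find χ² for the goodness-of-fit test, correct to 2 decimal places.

5.47

Expected count for each of the 6 categories: 660/6 = 110.
black: (104 − 110)²/110 = 36/110 = 0.327
pink: (130 − 110)²/110 = 400/110 = 3.636
green: (104 − 110)²/110 = 36/110 = 0.327
blue: (110 − 110)²/110 = 0/110 = 0.000
teal: (113 − 110)²/110 = 9/110 = 0.082
brown: (99 − 110)²/110 = 121/110 = 1.100
Sum = 5.47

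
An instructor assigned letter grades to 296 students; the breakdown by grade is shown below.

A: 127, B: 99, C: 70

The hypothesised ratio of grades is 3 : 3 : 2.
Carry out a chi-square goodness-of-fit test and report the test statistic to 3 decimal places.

3.820

Ratio total = 8. Expected counts: 296×3/8 = 111, 296×3/8 = 111, 296×2/8 = 74.
cat         O        E   (O−E)²/E
A         127      111     2.3063
B          99      111     1.2973
C          70       74     0.2162
Sum = 3.820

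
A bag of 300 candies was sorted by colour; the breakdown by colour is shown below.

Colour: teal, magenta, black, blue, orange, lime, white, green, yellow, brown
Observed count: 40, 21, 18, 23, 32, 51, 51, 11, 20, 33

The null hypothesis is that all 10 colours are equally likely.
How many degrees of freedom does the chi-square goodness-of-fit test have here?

9

There are k = 10 categories and no parameters were estimated from the data, so df = 10 − 1 = 9.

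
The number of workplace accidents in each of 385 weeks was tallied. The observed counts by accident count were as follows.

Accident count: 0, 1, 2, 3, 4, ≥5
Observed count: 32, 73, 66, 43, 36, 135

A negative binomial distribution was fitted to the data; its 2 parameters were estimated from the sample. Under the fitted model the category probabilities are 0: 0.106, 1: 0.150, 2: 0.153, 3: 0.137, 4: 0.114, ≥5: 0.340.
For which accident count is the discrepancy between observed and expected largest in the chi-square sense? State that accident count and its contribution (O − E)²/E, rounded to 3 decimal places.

1, 4.027

Expected counts E_i = n·p_i: 385×0.106 = 40.81, 385×0.150 = 57.75, 385×0.153 = 58.905, 385×0.137 = 52.745, 385×0.114 = 43.89, 385×0.340 = 130.9.
0: (32 − 40.81)²/40.81 = 77.6161/40.81 = 1.9019
1: (73 − 57.75)²/57.75 = 232.5625/57.75 = 4.0271
2: (66 − 58.905)²/58.905 = 50.339025/58.905 = 0.8546
3: (43 − 52.745)²/52.745 = 94.965025/52.745 = 1.8005
4: (36 − 43.89)²/43.89 = 62.2521/43.89 = 1.4184
≥5: (135 − 130.9)²/130.9 = 16.81/130.9 = 0.1284
The largest term is for 1: 4.027.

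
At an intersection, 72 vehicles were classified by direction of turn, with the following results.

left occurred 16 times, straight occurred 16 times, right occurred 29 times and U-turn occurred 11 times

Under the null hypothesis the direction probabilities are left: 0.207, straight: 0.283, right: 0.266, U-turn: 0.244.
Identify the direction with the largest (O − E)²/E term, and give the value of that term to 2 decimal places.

Expected counts E_i = n·p_i: 72×0.207 = 14.904, 72×0.283 = 20.376, 72×0.266 = 19.152, 72×0.244 = 17.568.
cat           O        E   (O−E)²/E
left         16   14.904      0.081
straight     16   20.376      0.940
right        29   19.152      5.064
U-turn       11   17.568      2.456
The largest term is for right: 5.06.

right, 5.06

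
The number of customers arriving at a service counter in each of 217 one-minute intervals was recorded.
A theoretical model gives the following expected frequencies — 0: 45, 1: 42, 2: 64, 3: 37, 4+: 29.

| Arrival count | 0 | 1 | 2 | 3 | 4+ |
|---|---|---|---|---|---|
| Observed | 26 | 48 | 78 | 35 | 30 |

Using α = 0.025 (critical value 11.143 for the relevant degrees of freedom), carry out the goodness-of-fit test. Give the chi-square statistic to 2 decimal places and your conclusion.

12.08; reject

0: (26 − 45)²/45 = 361/45 = 8.022
1: (48 − 42)²/42 = 36/42 = 0.857
2: (78 − 64)²/64 = 196/64 = 3.063
3: (35 − 37)²/37 = 4/37 = 0.108
4+: (30 − 29)²/29 = 1/29 = 0.034
Sum = 12.08
df = 4. Since 12.08 > 11.143, we reject H₀.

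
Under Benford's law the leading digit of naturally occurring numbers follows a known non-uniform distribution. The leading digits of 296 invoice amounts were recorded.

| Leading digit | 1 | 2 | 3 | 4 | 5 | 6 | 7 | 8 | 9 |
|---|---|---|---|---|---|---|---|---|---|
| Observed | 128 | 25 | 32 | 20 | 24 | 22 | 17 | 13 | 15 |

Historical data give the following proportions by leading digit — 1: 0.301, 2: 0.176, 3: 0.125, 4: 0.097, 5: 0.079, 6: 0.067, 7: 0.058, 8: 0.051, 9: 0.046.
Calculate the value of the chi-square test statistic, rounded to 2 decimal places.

35.09

Expected counts E_i = n·p_i: 296×0.301 = 89.096, 296×0.176 = 52.096, 296×0.125 = 37, 296×0.097 = 28.712, 296×0.079 = 23.384, 296×0.067 = 19.832, 296×0.058 = 17.168, 296×0.051 = 15.096, 296×0.046 = 13.616.
χ² = (128−89.096)²/89.096 + (25−52.096)²/52.096 + (32−37)²/37 + (20−28.712)²/28.712 + (24−23.384)²/23.384 + (22−19.832)²/19.832 + (17−17.168)²/17.168 + (13−15.096)²/15.096 + (15−13.616)²/13.616
   = 16.988 + 14.093 + 0.676 + 2.643 + 0.016 + 0.237 + 0.002 + 0.291 + 0.141
Sum = 35.09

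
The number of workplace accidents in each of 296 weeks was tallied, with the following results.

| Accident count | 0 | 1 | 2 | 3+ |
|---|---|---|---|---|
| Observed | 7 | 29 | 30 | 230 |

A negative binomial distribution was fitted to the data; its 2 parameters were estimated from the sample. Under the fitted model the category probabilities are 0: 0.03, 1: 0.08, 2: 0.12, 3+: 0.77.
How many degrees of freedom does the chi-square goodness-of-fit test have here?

1

There are k = 4 categories and 2 parameters estimated from the data, so df = 4 − 1 − 2 = 1.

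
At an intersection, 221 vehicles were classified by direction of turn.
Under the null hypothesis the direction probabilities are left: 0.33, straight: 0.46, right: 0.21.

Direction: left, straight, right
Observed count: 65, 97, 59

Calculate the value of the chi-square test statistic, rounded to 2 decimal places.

Expected counts E_i = n·p_i: 221×0.33 = 72.93, 221×0.46 = 101.66, 221×0.21 = 46.41.
left: (65 − 72.93)²/72.93 = 62.8849/72.93 = 0.862
straight: (97 − 101.66)²/101.66 = 21.7156/101.66 = 0.214
right: (59 − 46.41)²/46.41 = 158.5081/46.41 = 3.415
Sum = 4.49

4.49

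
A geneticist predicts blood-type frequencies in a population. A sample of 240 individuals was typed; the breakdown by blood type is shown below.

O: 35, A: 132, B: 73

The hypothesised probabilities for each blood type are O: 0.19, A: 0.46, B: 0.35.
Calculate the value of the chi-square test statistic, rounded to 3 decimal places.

Expected counts E_i = n·p_i: 240×0.19 = 45.6, 240×0.46 = 110.4, 240×0.35 = 84.
cat         O        E   (O−E)²/E
O          35     45.6     2.4640
A         132    110.4     4.2261
B          73       84     1.4405
Sum = 8.131

8.131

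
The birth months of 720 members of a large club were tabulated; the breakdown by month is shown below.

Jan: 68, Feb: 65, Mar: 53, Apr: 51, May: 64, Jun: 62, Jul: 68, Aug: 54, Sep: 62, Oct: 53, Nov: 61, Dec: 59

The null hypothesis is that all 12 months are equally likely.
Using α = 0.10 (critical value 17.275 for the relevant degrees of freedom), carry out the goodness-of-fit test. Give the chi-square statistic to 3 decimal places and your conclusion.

Expected count for each of the 12 categories: 720/12 = 60.
Jan: (68 − 60)²/60 = 64/60 = 1.0667
Feb: (65 − 60)²/60 = 25/60 = 0.4167
Mar: (53 − 60)²/60 = 49/60 = 0.8167
Apr: (51 − 60)²/60 = 81/60 = 1.3500
May: (64 − 60)²/60 = 16/60 = 0.2667
Jun: (62 − 60)²/60 = 4/60 = 0.0667
Jul: (68 − 60)²/60 = 64/60 = 1.0667
Aug: (54 − 60)²/60 = 36/60 = 0.6000
Sep: (62 − 60)²/60 = 4/60 = 0.0667
Oct: (53 − 60)²/60 = 49/60 = 0.8167
Nov: (61 − 60)²/60 = 1/60 = 0.0167
Dec: (59 − 60)²/60 = 1/60 = 0.0167
Sum = 6.567
df = 11. Since 6.567 < 17.275, we do not reject H₀.

6.567; do not reject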